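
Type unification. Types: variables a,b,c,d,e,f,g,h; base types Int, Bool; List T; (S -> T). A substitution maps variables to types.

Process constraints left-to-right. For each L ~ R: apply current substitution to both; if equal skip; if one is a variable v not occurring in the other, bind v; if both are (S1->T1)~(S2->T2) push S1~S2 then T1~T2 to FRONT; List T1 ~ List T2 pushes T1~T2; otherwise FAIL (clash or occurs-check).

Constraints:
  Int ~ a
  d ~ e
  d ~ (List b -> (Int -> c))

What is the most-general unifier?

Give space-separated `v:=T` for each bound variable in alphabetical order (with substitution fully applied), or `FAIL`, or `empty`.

Answer: a:=Int d:=(List b -> (Int -> c)) e:=(List b -> (Int -> c))

Derivation:
step 1: unify Int ~ a  [subst: {-} | 2 pending]
  bind a := Int
step 2: unify d ~ e  [subst: {a:=Int} | 1 pending]
  bind d := e
step 3: unify e ~ (List b -> (Int -> c))  [subst: {a:=Int, d:=e} | 0 pending]
  bind e := (List b -> (Int -> c))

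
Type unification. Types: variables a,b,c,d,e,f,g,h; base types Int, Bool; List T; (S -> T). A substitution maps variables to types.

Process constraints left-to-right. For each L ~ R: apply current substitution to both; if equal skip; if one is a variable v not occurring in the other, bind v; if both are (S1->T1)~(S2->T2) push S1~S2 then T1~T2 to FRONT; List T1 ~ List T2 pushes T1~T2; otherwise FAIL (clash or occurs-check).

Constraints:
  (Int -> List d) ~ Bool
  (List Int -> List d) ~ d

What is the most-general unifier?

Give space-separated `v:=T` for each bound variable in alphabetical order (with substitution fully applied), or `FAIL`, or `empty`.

step 1: unify (Int -> List d) ~ Bool  [subst: {-} | 1 pending]
  clash: (Int -> List d) vs Bool

Answer: FAIL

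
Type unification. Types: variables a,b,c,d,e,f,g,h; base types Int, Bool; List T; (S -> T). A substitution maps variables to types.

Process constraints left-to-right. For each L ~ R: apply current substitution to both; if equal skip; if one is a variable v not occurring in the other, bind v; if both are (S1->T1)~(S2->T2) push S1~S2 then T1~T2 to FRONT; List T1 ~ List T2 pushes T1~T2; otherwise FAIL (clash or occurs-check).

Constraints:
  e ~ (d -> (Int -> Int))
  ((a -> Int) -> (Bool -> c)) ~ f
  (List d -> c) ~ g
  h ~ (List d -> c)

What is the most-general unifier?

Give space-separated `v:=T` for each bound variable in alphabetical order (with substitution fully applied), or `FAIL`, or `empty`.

step 1: unify e ~ (d -> (Int -> Int))  [subst: {-} | 3 pending]
  bind e := (d -> (Int -> Int))
step 2: unify ((a -> Int) -> (Bool -> c)) ~ f  [subst: {e:=(d -> (Int -> Int))} | 2 pending]
  bind f := ((a -> Int) -> (Bool -> c))
step 3: unify (List d -> c) ~ g  [subst: {e:=(d -> (Int -> Int)), f:=((a -> Int) -> (Bool -> c))} | 1 pending]
  bind g := (List d -> c)
step 4: unify h ~ (List d -> c)  [subst: {e:=(d -> (Int -> Int)), f:=((a -> Int) -> (Bool -> c)), g:=(List d -> c)} | 0 pending]
  bind h := (List d -> c)

Answer: e:=(d -> (Int -> Int)) f:=((a -> Int) -> (Bool -> c)) g:=(List d -> c) h:=(List d -> c)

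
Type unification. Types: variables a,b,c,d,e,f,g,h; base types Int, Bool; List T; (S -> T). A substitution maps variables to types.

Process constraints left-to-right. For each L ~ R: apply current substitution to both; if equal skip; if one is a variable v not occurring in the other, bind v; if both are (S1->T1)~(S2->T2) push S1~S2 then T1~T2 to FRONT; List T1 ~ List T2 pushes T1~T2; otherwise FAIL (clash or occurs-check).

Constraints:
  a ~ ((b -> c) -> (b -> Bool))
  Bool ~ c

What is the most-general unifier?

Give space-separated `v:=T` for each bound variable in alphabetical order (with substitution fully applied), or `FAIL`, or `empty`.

step 1: unify a ~ ((b -> c) -> (b -> Bool))  [subst: {-} | 1 pending]
  bind a := ((b -> c) -> (b -> Bool))
step 2: unify Bool ~ c  [subst: {a:=((b -> c) -> (b -> Bool))} | 0 pending]
  bind c := Bool

Answer: a:=((b -> Bool) -> (b -> Bool)) c:=Bool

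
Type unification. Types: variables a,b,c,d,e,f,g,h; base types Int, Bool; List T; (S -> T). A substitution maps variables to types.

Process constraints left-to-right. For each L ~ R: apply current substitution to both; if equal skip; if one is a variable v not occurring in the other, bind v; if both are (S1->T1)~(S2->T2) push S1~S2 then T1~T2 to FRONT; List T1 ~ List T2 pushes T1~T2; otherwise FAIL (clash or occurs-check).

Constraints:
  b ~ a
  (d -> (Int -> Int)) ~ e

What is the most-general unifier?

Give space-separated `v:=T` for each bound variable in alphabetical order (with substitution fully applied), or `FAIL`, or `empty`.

step 1: unify b ~ a  [subst: {-} | 1 pending]
  bind b := a
step 2: unify (d -> (Int -> Int)) ~ e  [subst: {b:=a} | 0 pending]
  bind e := (d -> (Int -> Int))

Answer: b:=a e:=(d -> (Int -> Int))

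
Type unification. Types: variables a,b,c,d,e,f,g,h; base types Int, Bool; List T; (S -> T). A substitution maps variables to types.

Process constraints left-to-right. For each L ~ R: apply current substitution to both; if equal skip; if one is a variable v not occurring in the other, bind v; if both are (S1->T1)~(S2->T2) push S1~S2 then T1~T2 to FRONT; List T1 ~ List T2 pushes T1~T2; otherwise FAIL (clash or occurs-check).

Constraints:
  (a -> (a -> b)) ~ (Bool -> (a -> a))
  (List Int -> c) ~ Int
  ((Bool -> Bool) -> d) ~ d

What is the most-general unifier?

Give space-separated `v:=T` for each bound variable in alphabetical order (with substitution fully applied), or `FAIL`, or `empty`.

step 1: unify (a -> (a -> b)) ~ (Bool -> (a -> a))  [subst: {-} | 2 pending]
  -> decompose arrow: push a~Bool, (a -> b)~(a -> a)
step 2: unify a ~ Bool  [subst: {-} | 3 pending]
  bind a := Bool
step 3: unify (Bool -> b) ~ (Bool -> Bool)  [subst: {a:=Bool} | 2 pending]
  -> decompose arrow: push Bool~Bool, b~Bool
step 4: unify Bool ~ Bool  [subst: {a:=Bool} | 3 pending]
  -> identical, skip
step 5: unify b ~ Bool  [subst: {a:=Bool} | 2 pending]
  bind b := Bool
step 6: unify (List Int -> c) ~ Int  [subst: {a:=Bool, b:=Bool} | 1 pending]
  clash: (List Int -> c) vs Int

Answer: FAIL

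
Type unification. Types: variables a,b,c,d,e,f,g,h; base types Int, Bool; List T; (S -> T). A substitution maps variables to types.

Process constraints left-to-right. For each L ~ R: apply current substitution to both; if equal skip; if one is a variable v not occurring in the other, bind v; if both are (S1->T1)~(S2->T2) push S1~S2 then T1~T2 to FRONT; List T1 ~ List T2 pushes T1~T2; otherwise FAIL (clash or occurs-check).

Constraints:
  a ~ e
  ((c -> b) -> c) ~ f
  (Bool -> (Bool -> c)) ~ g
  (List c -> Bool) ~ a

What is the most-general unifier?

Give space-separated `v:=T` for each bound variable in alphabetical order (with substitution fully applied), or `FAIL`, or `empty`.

Answer: a:=(List c -> Bool) e:=(List c -> Bool) f:=((c -> b) -> c) g:=(Bool -> (Bool -> c))

Derivation:
step 1: unify a ~ e  [subst: {-} | 3 pending]
  bind a := e
step 2: unify ((c -> b) -> c) ~ f  [subst: {a:=e} | 2 pending]
  bind f := ((c -> b) -> c)
step 3: unify (Bool -> (Bool -> c)) ~ g  [subst: {a:=e, f:=((c -> b) -> c)} | 1 pending]
  bind g := (Bool -> (Bool -> c))
step 4: unify (List c -> Bool) ~ e  [subst: {a:=e, f:=((c -> b) -> c), g:=(Bool -> (Bool -> c))} | 0 pending]
  bind e := (List c -> Bool)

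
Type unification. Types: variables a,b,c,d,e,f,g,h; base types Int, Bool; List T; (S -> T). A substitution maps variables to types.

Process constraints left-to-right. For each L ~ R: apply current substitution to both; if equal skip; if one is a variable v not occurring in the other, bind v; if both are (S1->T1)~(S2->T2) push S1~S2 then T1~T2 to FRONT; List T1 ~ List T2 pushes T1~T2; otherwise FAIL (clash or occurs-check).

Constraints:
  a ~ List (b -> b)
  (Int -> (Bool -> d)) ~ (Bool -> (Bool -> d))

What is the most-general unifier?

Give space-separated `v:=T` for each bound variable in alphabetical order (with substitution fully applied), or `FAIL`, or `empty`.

Answer: FAIL

Derivation:
step 1: unify a ~ List (b -> b)  [subst: {-} | 1 pending]
  bind a := List (b -> b)
step 2: unify (Int -> (Bool -> d)) ~ (Bool -> (Bool -> d))  [subst: {a:=List (b -> b)} | 0 pending]
  -> decompose arrow: push Int~Bool, (Bool -> d)~(Bool -> d)
step 3: unify Int ~ Bool  [subst: {a:=List (b -> b)} | 1 pending]
  clash: Int vs Bool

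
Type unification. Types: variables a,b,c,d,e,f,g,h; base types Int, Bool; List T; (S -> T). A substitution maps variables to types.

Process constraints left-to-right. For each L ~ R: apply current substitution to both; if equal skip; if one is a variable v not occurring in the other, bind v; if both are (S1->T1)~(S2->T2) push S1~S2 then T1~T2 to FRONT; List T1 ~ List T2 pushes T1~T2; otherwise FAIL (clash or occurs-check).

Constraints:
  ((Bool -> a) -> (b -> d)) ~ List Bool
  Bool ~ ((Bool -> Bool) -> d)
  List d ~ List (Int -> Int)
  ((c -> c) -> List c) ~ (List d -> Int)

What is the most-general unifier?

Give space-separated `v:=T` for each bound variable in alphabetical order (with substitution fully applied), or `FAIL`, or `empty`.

step 1: unify ((Bool -> a) -> (b -> d)) ~ List Bool  [subst: {-} | 3 pending]
  clash: ((Bool -> a) -> (b -> d)) vs List Bool

Answer: FAIL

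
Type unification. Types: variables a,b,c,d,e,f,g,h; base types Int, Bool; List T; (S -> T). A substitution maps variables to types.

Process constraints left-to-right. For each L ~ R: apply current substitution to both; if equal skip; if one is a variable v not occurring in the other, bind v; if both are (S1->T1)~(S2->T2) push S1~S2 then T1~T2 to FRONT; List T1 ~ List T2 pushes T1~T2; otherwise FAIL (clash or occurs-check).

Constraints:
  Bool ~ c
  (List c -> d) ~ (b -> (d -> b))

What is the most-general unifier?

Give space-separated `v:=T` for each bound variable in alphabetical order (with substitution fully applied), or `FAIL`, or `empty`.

step 1: unify Bool ~ c  [subst: {-} | 1 pending]
  bind c := Bool
step 2: unify (List Bool -> d) ~ (b -> (d -> b))  [subst: {c:=Bool} | 0 pending]
  -> decompose arrow: push List Bool~b, d~(d -> b)
step 3: unify List Bool ~ b  [subst: {c:=Bool} | 1 pending]
  bind b := List Bool
step 4: unify d ~ (d -> List Bool)  [subst: {c:=Bool, b:=List Bool} | 0 pending]
  occurs-check fail: d in (d -> List Bool)

Answer: FAIL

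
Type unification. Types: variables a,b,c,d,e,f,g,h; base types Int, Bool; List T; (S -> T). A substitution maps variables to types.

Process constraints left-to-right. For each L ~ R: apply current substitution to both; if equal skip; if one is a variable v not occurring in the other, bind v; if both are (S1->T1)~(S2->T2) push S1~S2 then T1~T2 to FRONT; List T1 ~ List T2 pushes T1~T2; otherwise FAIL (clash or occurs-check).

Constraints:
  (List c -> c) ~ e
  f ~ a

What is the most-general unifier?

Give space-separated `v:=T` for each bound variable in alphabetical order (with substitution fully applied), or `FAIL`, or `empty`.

Answer: e:=(List c -> c) f:=a

Derivation:
step 1: unify (List c -> c) ~ e  [subst: {-} | 1 pending]
  bind e := (List c -> c)
step 2: unify f ~ a  [subst: {e:=(List c -> c)} | 0 pending]
  bind f := a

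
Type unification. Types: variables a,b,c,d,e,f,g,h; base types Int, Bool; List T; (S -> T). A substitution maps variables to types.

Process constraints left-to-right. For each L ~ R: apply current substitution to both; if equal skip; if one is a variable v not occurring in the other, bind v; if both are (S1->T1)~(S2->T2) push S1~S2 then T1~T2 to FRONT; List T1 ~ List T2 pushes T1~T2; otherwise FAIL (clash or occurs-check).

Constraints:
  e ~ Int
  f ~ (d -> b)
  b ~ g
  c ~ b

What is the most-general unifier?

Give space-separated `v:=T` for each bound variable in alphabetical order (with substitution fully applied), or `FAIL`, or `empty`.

step 1: unify e ~ Int  [subst: {-} | 3 pending]
  bind e := Int
step 2: unify f ~ (d -> b)  [subst: {e:=Int} | 2 pending]
  bind f := (d -> b)
step 3: unify b ~ g  [subst: {e:=Int, f:=(d -> b)} | 1 pending]
  bind b := g
step 4: unify c ~ g  [subst: {e:=Int, f:=(d -> b), b:=g} | 0 pending]
  bind c := g

Answer: b:=g c:=g e:=Int f:=(d -> g)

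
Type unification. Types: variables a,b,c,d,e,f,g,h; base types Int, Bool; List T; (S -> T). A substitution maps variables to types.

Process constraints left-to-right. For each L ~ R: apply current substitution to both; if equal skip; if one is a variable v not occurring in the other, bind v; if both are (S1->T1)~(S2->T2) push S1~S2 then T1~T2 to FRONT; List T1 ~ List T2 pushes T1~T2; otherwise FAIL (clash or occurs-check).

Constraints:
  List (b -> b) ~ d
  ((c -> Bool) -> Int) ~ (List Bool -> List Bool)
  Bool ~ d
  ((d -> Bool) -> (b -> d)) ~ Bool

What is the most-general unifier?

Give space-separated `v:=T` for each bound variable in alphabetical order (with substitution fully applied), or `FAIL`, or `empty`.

step 1: unify List (b -> b) ~ d  [subst: {-} | 3 pending]
  bind d := List (b -> b)
step 2: unify ((c -> Bool) -> Int) ~ (List Bool -> List Bool)  [subst: {d:=List (b -> b)} | 2 pending]
  -> decompose arrow: push (c -> Bool)~List Bool, Int~List Bool
step 3: unify (c -> Bool) ~ List Bool  [subst: {d:=List (b -> b)} | 3 pending]
  clash: (c -> Bool) vs List Bool

Answer: FAIL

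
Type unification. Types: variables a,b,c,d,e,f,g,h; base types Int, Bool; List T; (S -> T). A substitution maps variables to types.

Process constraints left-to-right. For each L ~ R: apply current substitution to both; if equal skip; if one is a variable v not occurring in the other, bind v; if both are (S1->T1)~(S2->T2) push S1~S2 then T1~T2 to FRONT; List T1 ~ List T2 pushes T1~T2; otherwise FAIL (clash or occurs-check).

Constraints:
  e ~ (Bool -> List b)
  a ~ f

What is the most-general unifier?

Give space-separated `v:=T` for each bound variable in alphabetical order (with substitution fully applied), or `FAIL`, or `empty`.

Answer: a:=f e:=(Bool -> List b)

Derivation:
step 1: unify e ~ (Bool -> List b)  [subst: {-} | 1 pending]
  bind e := (Bool -> List b)
step 2: unify a ~ f  [subst: {e:=(Bool -> List b)} | 0 pending]
  bind a := f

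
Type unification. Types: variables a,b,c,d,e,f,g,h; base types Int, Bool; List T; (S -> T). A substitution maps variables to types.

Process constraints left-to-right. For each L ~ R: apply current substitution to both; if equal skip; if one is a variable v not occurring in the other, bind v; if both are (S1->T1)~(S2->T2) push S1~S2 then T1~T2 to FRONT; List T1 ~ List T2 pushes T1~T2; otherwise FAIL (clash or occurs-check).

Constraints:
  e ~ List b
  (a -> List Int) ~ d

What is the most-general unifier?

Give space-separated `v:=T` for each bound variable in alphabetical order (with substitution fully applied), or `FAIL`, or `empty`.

Answer: d:=(a -> List Int) e:=List b

Derivation:
step 1: unify e ~ List b  [subst: {-} | 1 pending]
  bind e := List b
step 2: unify (a -> List Int) ~ d  [subst: {e:=List b} | 0 pending]
  bind d := (a -> List Int)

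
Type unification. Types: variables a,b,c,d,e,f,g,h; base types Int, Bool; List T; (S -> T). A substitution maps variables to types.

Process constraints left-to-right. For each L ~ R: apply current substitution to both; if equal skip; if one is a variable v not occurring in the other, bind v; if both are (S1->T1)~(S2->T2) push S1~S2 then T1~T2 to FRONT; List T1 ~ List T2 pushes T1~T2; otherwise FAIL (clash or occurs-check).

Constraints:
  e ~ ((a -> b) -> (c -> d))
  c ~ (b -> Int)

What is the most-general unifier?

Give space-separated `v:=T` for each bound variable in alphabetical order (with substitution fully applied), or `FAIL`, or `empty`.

step 1: unify e ~ ((a -> b) -> (c -> d))  [subst: {-} | 1 pending]
  bind e := ((a -> b) -> (c -> d))
step 2: unify c ~ (b -> Int)  [subst: {e:=((a -> b) -> (c -> d))} | 0 pending]
  bind c := (b -> Int)

Answer: c:=(b -> Int) e:=((a -> b) -> ((b -> Int) -> d))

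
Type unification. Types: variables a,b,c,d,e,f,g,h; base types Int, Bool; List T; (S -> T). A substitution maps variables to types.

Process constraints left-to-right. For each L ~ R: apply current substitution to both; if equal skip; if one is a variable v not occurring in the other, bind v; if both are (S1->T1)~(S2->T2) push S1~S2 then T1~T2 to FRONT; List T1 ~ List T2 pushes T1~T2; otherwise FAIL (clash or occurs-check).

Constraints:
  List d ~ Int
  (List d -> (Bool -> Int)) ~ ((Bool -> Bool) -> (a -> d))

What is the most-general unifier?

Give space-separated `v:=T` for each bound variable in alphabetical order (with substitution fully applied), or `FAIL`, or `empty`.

Answer: FAIL

Derivation:
step 1: unify List d ~ Int  [subst: {-} | 1 pending]
  clash: List d vs Int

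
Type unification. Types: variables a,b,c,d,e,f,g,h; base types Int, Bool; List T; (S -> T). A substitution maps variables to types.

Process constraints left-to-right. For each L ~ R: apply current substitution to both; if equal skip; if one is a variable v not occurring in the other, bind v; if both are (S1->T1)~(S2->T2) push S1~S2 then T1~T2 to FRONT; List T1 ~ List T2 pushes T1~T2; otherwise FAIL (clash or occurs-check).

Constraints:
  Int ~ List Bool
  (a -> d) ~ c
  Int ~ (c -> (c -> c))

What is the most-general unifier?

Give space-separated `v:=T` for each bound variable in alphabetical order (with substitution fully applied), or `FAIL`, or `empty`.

step 1: unify Int ~ List Bool  [subst: {-} | 2 pending]
  clash: Int vs List Bool

Answer: FAIL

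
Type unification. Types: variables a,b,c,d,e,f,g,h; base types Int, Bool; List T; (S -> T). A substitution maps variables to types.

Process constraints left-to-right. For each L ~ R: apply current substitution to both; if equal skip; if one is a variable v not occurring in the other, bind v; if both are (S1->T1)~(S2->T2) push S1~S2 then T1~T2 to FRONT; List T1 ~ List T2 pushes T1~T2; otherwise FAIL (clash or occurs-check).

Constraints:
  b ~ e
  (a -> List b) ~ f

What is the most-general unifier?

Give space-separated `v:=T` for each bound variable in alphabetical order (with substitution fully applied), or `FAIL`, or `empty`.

step 1: unify b ~ e  [subst: {-} | 1 pending]
  bind b := e
step 2: unify (a -> List e) ~ f  [subst: {b:=e} | 0 pending]
  bind f := (a -> List e)

Answer: b:=e f:=(a -> List e)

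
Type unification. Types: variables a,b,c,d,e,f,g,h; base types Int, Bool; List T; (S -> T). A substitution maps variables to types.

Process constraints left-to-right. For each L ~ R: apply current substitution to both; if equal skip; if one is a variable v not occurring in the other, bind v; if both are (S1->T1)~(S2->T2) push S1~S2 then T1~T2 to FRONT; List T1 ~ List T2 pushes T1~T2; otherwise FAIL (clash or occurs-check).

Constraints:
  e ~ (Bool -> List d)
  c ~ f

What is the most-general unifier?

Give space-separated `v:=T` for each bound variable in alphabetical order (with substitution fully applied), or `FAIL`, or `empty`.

Answer: c:=f e:=(Bool -> List d)

Derivation:
step 1: unify e ~ (Bool -> List d)  [subst: {-} | 1 pending]
  bind e := (Bool -> List d)
step 2: unify c ~ f  [subst: {e:=(Bool -> List d)} | 0 pending]
  bind c := f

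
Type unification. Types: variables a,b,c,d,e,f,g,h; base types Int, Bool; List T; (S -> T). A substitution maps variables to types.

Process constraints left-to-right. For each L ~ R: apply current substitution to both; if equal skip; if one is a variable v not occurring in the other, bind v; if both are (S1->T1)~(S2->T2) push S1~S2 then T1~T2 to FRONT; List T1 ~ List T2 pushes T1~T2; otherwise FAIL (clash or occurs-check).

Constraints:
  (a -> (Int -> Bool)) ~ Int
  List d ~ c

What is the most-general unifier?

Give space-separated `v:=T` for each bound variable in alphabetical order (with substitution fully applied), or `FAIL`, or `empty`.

Answer: FAIL

Derivation:
step 1: unify (a -> (Int -> Bool)) ~ Int  [subst: {-} | 1 pending]
  clash: (a -> (Int -> Bool)) vs Int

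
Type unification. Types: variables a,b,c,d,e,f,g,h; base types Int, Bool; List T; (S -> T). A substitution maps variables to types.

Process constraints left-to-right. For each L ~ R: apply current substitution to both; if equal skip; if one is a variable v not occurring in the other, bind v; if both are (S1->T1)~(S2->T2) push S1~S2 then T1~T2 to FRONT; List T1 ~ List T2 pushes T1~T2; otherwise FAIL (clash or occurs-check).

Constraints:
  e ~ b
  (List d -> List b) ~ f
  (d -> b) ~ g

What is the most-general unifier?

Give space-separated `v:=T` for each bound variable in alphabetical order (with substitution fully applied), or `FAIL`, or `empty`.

Answer: e:=b f:=(List d -> List b) g:=(d -> b)

Derivation:
step 1: unify e ~ b  [subst: {-} | 2 pending]
  bind e := b
step 2: unify (List d -> List b) ~ f  [subst: {e:=b} | 1 pending]
  bind f := (List d -> List b)
step 3: unify (d -> b) ~ g  [subst: {e:=b, f:=(List d -> List b)} | 0 pending]
  bind g := (d -> b)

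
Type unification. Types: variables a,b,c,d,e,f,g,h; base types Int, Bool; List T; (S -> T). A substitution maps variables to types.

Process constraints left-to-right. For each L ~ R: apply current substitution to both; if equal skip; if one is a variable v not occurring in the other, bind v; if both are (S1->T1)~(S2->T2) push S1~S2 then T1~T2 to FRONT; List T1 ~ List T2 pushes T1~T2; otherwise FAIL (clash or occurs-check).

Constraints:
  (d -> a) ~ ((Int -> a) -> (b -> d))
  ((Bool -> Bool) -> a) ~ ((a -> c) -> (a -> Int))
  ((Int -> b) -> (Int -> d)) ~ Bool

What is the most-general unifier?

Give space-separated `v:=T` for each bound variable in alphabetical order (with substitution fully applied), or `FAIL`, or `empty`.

step 1: unify (d -> a) ~ ((Int -> a) -> (b -> d))  [subst: {-} | 2 pending]
  -> decompose arrow: push d~(Int -> a), a~(b -> d)
step 2: unify d ~ (Int -> a)  [subst: {-} | 3 pending]
  bind d := (Int -> a)
step 3: unify a ~ (b -> (Int -> a))  [subst: {d:=(Int -> a)} | 2 pending]
  occurs-check fail: a in (b -> (Int -> a))

Answer: FAIL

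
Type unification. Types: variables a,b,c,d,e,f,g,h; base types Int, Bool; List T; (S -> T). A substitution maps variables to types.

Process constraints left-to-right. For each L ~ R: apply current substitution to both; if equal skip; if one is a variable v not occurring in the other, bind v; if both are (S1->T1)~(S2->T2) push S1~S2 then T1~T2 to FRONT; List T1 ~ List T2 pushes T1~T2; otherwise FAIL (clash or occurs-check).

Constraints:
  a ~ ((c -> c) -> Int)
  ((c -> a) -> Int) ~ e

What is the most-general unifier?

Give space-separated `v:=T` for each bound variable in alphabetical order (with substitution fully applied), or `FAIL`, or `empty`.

Answer: a:=((c -> c) -> Int) e:=((c -> ((c -> c) -> Int)) -> Int)

Derivation:
step 1: unify a ~ ((c -> c) -> Int)  [subst: {-} | 1 pending]
  bind a := ((c -> c) -> Int)
step 2: unify ((c -> ((c -> c) -> Int)) -> Int) ~ e  [subst: {a:=((c -> c) -> Int)} | 0 pending]
  bind e := ((c -> ((c -> c) -> Int)) -> Int)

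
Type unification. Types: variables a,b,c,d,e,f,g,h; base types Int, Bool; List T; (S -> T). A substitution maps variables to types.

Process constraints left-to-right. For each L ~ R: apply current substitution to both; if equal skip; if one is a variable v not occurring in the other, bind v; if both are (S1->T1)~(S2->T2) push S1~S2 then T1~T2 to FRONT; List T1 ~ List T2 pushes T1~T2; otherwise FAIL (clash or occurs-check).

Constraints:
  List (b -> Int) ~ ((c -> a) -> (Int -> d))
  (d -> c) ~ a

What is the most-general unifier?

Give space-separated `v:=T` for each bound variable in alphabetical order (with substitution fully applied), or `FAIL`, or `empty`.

Answer: FAIL

Derivation:
step 1: unify List (b -> Int) ~ ((c -> a) -> (Int -> d))  [subst: {-} | 1 pending]
  clash: List (b -> Int) vs ((c -> a) -> (Int -> d))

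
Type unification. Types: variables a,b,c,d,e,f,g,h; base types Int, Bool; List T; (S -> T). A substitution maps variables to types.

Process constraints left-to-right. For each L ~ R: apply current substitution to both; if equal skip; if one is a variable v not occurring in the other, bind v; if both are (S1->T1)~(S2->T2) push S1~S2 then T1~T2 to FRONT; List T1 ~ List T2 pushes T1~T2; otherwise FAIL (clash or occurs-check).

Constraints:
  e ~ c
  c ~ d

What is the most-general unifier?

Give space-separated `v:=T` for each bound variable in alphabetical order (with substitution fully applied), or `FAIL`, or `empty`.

Answer: c:=d e:=d

Derivation:
step 1: unify e ~ c  [subst: {-} | 1 pending]
  bind e := c
step 2: unify c ~ d  [subst: {e:=c} | 0 pending]
  bind c := d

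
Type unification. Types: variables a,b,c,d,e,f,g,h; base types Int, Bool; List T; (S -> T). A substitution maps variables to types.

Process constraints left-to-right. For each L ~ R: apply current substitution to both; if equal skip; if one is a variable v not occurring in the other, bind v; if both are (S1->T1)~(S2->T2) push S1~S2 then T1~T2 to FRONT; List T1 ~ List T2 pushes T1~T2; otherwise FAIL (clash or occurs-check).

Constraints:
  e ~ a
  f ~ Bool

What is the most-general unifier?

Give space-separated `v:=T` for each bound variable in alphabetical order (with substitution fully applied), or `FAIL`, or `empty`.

step 1: unify e ~ a  [subst: {-} | 1 pending]
  bind e := a
step 2: unify f ~ Bool  [subst: {e:=a} | 0 pending]
  bind f := Bool

Answer: e:=a f:=Bool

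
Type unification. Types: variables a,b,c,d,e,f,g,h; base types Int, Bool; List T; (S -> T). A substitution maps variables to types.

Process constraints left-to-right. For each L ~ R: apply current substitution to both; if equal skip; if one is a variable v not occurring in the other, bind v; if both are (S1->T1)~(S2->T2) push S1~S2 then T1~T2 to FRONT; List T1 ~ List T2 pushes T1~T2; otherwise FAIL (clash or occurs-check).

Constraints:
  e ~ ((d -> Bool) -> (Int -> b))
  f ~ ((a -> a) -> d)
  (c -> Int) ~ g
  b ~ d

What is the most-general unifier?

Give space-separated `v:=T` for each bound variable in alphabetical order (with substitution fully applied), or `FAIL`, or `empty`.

step 1: unify e ~ ((d -> Bool) -> (Int -> b))  [subst: {-} | 3 pending]
  bind e := ((d -> Bool) -> (Int -> b))
step 2: unify f ~ ((a -> a) -> d)  [subst: {e:=((d -> Bool) -> (Int -> b))} | 2 pending]
  bind f := ((a -> a) -> d)
step 3: unify (c -> Int) ~ g  [subst: {e:=((d -> Bool) -> (Int -> b)), f:=((a -> a) -> d)} | 1 pending]
  bind g := (c -> Int)
step 4: unify b ~ d  [subst: {e:=((d -> Bool) -> (Int -> b)), f:=((a -> a) -> d), g:=(c -> Int)} | 0 pending]
  bind b := d

Answer: b:=d e:=((d -> Bool) -> (Int -> d)) f:=((a -> a) -> d) g:=(c -> Int)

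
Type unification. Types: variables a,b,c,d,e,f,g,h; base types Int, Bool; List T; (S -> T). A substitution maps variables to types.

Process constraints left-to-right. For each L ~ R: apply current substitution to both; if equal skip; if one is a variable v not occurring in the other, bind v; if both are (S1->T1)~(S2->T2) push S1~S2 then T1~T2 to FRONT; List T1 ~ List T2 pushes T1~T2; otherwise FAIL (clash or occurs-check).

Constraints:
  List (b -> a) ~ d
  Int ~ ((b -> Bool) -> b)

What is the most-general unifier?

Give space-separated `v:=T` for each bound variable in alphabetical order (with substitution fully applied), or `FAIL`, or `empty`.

step 1: unify List (b -> a) ~ d  [subst: {-} | 1 pending]
  bind d := List (b -> a)
step 2: unify Int ~ ((b -> Bool) -> b)  [subst: {d:=List (b -> a)} | 0 pending]
  clash: Int vs ((b -> Bool) -> b)

Answer: FAIL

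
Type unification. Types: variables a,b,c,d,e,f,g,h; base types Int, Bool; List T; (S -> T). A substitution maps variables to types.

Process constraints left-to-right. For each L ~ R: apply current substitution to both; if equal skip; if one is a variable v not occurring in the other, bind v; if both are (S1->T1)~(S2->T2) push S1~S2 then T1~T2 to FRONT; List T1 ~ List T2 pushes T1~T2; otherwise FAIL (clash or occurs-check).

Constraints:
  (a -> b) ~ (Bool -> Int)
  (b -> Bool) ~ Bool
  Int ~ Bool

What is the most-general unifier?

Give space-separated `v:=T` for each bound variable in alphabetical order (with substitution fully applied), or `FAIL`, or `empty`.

step 1: unify (a -> b) ~ (Bool -> Int)  [subst: {-} | 2 pending]
  -> decompose arrow: push a~Bool, b~Int
step 2: unify a ~ Bool  [subst: {-} | 3 pending]
  bind a := Bool
step 3: unify b ~ Int  [subst: {a:=Bool} | 2 pending]
  bind b := Int
step 4: unify (Int -> Bool) ~ Bool  [subst: {a:=Bool, b:=Int} | 1 pending]
  clash: (Int -> Bool) vs Bool

Answer: FAIL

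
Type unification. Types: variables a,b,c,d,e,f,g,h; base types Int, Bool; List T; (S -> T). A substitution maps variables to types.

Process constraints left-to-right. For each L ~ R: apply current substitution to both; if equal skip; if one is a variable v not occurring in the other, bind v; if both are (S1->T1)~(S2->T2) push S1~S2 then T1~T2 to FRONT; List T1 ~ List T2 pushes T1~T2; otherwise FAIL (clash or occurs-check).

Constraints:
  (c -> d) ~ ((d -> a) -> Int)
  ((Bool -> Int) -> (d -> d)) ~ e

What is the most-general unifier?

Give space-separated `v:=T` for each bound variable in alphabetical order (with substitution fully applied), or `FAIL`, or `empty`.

step 1: unify (c -> d) ~ ((d -> a) -> Int)  [subst: {-} | 1 pending]
  -> decompose arrow: push c~(d -> a), d~Int
step 2: unify c ~ (d -> a)  [subst: {-} | 2 pending]
  bind c := (d -> a)
step 3: unify d ~ Int  [subst: {c:=(d -> a)} | 1 pending]
  bind d := Int
step 4: unify ((Bool -> Int) -> (Int -> Int)) ~ e  [subst: {c:=(d -> a), d:=Int} | 0 pending]
  bind e := ((Bool -> Int) -> (Int -> Int))

Answer: c:=(Int -> a) d:=Int e:=((Bool -> Int) -> (Int -> Int))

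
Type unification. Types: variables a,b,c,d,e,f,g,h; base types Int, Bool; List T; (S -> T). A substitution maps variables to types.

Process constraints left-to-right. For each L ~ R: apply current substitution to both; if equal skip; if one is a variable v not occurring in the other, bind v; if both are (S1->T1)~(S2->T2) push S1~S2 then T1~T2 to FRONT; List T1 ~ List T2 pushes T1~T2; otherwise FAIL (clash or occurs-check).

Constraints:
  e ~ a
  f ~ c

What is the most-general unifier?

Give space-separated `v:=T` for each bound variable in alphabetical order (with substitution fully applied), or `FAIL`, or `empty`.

step 1: unify e ~ a  [subst: {-} | 1 pending]
  bind e := a
step 2: unify f ~ c  [subst: {e:=a} | 0 pending]
  bind f := c

Answer: e:=a f:=c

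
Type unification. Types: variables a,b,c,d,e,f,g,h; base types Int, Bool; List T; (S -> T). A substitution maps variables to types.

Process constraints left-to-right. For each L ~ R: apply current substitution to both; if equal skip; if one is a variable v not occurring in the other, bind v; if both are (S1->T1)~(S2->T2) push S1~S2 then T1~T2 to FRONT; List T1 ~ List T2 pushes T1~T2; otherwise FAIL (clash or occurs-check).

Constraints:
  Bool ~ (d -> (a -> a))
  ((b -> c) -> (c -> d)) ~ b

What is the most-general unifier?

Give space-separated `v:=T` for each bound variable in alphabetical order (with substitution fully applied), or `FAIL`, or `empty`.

step 1: unify Bool ~ (d -> (a -> a))  [subst: {-} | 1 pending]
  clash: Bool vs (d -> (a -> a))

Answer: FAIL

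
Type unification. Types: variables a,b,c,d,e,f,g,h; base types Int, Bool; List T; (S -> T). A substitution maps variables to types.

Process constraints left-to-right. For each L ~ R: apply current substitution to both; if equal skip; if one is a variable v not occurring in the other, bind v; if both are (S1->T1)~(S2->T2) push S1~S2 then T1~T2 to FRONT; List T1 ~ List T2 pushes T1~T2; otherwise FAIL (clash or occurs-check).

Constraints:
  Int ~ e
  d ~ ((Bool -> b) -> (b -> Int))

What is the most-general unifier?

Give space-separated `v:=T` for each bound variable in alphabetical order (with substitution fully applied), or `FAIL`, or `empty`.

step 1: unify Int ~ e  [subst: {-} | 1 pending]
  bind e := Int
step 2: unify d ~ ((Bool -> b) -> (b -> Int))  [subst: {e:=Int} | 0 pending]
  bind d := ((Bool -> b) -> (b -> Int))

Answer: d:=((Bool -> b) -> (b -> Int)) e:=Int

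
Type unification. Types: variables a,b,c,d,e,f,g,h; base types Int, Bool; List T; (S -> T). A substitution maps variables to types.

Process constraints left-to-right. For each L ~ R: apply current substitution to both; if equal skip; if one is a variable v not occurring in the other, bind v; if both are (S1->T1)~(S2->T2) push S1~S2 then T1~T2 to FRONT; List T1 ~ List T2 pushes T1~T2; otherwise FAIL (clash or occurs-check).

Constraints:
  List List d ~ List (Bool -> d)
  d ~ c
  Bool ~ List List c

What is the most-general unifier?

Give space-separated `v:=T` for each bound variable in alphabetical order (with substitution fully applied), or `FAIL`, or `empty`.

step 1: unify List List d ~ List (Bool -> d)  [subst: {-} | 2 pending]
  -> decompose List: push List d~(Bool -> d)
step 2: unify List d ~ (Bool -> d)  [subst: {-} | 2 pending]
  clash: List d vs (Bool -> d)

Answer: FAIL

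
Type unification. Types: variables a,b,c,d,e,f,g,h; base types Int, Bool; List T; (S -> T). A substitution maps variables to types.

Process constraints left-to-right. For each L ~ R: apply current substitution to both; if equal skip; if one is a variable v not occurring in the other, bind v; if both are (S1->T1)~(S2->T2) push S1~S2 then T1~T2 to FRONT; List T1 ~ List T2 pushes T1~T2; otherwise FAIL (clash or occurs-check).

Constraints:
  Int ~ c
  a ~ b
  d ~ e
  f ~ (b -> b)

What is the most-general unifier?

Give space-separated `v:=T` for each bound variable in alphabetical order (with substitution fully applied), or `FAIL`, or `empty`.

Answer: a:=b c:=Int d:=e f:=(b -> b)

Derivation:
step 1: unify Int ~ c  [subst: {-} | 3 pending]
  bind c := Int
step 2: unify a ~ b  [subst: {c:=Int} | 2 pending]
  bind a := b
step 3: unify d ~ e  [subst: {c:=Int, a:=b} | 1 pending]
  bind d := e
step 4: unify f ~ (b -> b)  [subst: {c:=Int, a:=b, d:=e} | 0 pending]
  bind f := (b -> b)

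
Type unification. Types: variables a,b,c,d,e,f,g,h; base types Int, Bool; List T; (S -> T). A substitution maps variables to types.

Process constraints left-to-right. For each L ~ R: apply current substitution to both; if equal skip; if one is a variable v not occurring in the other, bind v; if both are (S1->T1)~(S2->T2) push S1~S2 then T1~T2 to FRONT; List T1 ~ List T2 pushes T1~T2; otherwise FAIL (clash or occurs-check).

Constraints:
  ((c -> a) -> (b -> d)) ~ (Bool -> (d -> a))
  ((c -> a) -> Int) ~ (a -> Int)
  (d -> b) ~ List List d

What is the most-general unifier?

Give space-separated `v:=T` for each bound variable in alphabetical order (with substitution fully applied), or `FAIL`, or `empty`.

Answer: FAIL

Derivation:
step 1: unify ((c -> a) -> (b -> d)) ~ (Bool -> (d -> a))  [subst: {-} | 2 pending]
  -> decompose arrow: push (c -> a)~Bool, (b -> d)~(d -> a)
step 2: unify (c -> a) ~ Bool  [subst: {-} | 3 pending]
  clash: (c -> a) vs Bool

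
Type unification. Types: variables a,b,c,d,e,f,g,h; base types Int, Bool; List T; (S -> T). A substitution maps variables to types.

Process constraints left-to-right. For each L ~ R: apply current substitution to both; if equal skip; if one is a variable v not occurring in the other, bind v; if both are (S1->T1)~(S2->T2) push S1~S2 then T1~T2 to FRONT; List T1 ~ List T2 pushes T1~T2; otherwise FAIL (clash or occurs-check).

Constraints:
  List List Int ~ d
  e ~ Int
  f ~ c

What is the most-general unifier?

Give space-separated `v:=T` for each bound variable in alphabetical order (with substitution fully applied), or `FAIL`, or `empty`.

Answer: d:=List List Int e:=Int f:=c

Derivation:
step 1: unify List List Int ~ d  [subst: {-} | 2 pending]
  bind d := List List Int
step 2: unify e ~ Int  [subst: {d:=List List Int} | 1 pending]
  bind e := Int
step 3: unify f ~ c  [subst: {d:=List List Int, e:=Int} | 0 pending]
  bind f := c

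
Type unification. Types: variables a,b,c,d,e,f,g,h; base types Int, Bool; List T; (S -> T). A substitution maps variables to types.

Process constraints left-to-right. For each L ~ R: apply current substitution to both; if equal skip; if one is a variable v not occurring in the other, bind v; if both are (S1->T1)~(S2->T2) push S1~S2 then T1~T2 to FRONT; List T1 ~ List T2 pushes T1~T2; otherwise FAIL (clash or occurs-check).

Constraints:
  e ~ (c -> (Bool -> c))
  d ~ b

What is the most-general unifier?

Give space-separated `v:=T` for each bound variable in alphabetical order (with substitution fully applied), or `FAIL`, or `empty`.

Answer: d:=b e:=(c -> (Bool -> c))

Derivation:
step 1: unify e ~ (c -> (Bool -> c))  [subst: {-} | 1 pending]
  bind e := (c -> (Bool -> c))
step 2: unify d ~ b  [subst: {e:=(c -> (Bool -> c))} | 0 pending]
  bind d := b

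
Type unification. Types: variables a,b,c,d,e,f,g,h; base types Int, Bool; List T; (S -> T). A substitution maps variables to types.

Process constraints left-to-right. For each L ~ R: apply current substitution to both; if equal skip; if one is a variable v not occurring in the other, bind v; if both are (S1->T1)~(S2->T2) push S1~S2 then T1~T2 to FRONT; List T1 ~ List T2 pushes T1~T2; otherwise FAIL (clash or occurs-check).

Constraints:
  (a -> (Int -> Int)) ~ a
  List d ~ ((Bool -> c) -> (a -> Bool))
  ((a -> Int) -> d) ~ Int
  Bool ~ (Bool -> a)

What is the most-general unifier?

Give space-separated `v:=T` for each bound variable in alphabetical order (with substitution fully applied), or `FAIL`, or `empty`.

step 1: unify (a -> (Int -> Int)) ~ a  [subst: {-} | 3 pending]
  occurs-check fail

Answer: FAIL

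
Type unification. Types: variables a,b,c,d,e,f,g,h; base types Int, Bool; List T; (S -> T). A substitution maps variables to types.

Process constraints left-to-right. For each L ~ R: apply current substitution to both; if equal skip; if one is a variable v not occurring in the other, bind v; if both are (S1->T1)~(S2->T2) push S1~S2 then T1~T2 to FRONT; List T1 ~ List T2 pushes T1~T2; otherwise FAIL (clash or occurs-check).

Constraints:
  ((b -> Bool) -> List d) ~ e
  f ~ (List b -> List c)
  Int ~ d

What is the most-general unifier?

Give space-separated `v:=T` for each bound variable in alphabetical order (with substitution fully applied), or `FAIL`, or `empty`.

step 1: unify ((b -> Bool) -> List d) ~ e  [subst: {-} | 2 pending]
  bind e := ((b -> Bool) -> List d)
step 2: unify f ~ (List b -> List c)  [subst: {e:=((b -> Bool) -> List d)} | 1 pending]
  bind f := (List b -> List c)
step 3: unify Int ~ d  [subst: {e:=((b -> Bool) -> List d), f:=(List b -> List c)} | 0 pending]
  bind d := Int

Answer: d:=Int e:=((b -> Bool) -> List Int) f:=(List b -> List c)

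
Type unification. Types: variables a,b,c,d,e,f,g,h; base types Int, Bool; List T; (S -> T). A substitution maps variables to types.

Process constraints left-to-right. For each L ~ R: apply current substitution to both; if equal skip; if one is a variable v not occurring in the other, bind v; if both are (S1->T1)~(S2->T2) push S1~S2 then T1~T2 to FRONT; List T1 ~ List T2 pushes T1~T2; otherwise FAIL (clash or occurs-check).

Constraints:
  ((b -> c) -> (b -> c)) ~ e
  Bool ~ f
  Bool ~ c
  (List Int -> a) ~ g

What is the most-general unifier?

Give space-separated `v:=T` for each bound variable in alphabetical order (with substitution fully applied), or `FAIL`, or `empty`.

step 1: unify ((b -> c) -> (b -> c)) ~ e  [subst: {-} | 3 pending]
  bind e := ((b -> c) -> (b -> c))
step 2: unify Bool ~ f  [subst: {e:=((b -> c) -> (b -> c))} | 2 pending]
  bind f := Bool
step 3: unify Bool ~ c  [subst: {e:=((b -> c) -> (b -> c)), f:=Bool} | 1 pending]
  bind c := Bool
step 4: unify (List Int -> a) ~ g  [subst: {e:=((b -> c) -> (b -> c)), f:=Bool, c:=Bool} | 0 pending]
  bind g := (List Int -> a)

Answer: c:=Bool e:=((b -> Bool) -> (b -> Bool)) f:=Bool g:=(List Int -> a)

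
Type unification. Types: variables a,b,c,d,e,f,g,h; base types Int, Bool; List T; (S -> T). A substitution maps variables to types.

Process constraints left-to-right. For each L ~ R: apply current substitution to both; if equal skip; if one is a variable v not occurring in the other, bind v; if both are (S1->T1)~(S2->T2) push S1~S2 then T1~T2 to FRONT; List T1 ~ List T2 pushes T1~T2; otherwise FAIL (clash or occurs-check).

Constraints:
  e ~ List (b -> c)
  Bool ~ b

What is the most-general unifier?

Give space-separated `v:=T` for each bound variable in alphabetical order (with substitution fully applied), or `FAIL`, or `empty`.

Answer: b:=Bool e:=List (Bool -> c)

Derivation:
step 1: unify e ~ List (b -> c)  [subst: {-} | 1 pending]
  bind e := List (b -> c)
step 2: unify Bool ~ b  [subst: {e:=List (b -> c)} | 0 pending]
  bind b := Bool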